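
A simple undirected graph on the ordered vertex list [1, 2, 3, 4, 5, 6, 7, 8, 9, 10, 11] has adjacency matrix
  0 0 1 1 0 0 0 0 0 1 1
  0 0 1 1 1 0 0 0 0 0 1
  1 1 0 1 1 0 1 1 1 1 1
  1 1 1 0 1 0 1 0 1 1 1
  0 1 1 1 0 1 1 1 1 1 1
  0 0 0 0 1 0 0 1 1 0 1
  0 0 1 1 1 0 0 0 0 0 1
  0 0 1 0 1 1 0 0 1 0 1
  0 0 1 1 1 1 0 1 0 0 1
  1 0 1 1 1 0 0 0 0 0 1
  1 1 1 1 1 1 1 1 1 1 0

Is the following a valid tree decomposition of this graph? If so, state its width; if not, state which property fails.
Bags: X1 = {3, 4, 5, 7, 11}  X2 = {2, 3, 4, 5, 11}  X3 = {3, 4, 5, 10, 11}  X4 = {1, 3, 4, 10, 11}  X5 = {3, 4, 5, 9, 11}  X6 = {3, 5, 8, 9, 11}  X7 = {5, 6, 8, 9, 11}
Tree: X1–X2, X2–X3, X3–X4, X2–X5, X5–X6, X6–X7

Vertex coverage: the bags together contain {1, 2, 3, 4, 5, 6, 7, 8, 9, 10, 11}, the full vertex set. Edge coverage: each edge of G has both endpoints in at least one bag. Running intersection: for every vertex, the bags containing it form a connected subtree. All three properties hold, so this is a valid tree decomposition of width max|bag| − 1 = 4, and hence tw(G) ≤ 4.

Yes; width 4.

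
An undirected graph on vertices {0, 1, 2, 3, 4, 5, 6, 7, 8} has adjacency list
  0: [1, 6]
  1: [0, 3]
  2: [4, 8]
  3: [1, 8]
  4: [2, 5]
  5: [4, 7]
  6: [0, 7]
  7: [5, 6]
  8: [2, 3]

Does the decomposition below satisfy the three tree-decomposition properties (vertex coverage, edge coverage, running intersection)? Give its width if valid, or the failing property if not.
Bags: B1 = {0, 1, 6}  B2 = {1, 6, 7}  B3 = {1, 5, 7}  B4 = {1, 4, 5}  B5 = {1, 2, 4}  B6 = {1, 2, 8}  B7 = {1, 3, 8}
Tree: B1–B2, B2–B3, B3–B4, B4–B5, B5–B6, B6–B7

Yes; width 2.

Checking the three conditions: (i) the bags cover all of {0, 1, 2, 3, 4, 5, 6, 7, 8}; (ii) for each edge, some bag contains both endpoints; (iii) the bags containing any fixed vertex form a subtree. All hold, so the decomposition is valid with width 3 − 1 = 2.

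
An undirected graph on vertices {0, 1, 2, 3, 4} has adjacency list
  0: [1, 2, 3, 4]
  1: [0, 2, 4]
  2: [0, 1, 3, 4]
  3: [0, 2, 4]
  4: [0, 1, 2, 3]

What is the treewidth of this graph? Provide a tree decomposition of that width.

Every bag has size at most 4, so the width is 4 − 1 = 3 and tw(G) ≤ 3. For the lower bound, the 4 vertices {0, 1, 2, 4} are pairwise adjacent, and any tree decomposition puts a clique entirely inside one bag — forcing width ≥ 3. The upper and lower bounds meet at 3, so that is the treewidth.

Treewidth 3.
One such decomposition:
Bags: B1 = {0, 1, 2, 4}  B2 = {0, 2, 3, 4}
Tree: B1–B2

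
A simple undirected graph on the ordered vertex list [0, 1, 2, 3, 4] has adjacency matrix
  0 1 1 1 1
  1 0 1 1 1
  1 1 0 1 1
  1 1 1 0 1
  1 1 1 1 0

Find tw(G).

4

A width-4 tree decomposition is:
Bags: B1 = {0, 1, 2, 3, 4}
Tree: (single bag)
With just one bag of size 5, the width is 5 − 1 = 4, so tw(G) ≤ 4. Conversely, {0, 1, 2, 3, 4} is a clique of size 5, and the vertices of any clique must share a bag in every tree decomposition; so some bag has ≥ 5 vertices and tw(G) ≥ 4. Therefore the treewidth is 4.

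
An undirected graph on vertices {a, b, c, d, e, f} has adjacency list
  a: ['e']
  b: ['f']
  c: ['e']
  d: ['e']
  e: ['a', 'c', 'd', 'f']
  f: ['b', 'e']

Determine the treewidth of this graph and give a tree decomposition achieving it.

Each bag holds 2 vertices, so the decomposition has width 1, which upper-bounds the treewidth. Since G has at least one edge (e.g. e–f), it is not an edgeless graph, so tw(G) ≥ 1. Combining the bounds, tw(G) = 1.

Treewidth 1.
One optimal decomposition is:
Bags: B1 = {e, f}  B2 = {d, e}  B3 = {c, e}  B4 = {b, f}  B5 = {a, e}
Tree: B1–B2, B1–B3, B1–B4, B3–B5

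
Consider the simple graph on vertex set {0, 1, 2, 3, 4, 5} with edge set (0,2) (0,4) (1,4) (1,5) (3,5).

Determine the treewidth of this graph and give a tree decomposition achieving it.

The largest bag has 2 vertices, giving width 1; this decomposition certifies tw(G) ≤ 1. Any graph with an edge has treewidth ≥ 1, and G has the edge 2–0. Therefore the treewidth is 1.

Treewidth 1.
One optimal decomposition is:
Bags: B1 = {0, 2}  B2 = {0, 4}  B3 = {1, 4}  B4 = {1, 5}  B5 = {3, 5}
Tree: B1–B2, B2–B3, B3–B4, B4–B5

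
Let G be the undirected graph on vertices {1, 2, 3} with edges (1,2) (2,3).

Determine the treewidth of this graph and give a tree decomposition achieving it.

Treewidth 1.
Bags: B1 = {2, 3}  B2 = {1, 2}
Tree: B1–B2

Every bag has size at most 2, so the width is 2 − 1 = 1 and tw(G) ≤ 1. G has an edge, so its treewidth is at least 1. Hence tw(G) = 1 exactly.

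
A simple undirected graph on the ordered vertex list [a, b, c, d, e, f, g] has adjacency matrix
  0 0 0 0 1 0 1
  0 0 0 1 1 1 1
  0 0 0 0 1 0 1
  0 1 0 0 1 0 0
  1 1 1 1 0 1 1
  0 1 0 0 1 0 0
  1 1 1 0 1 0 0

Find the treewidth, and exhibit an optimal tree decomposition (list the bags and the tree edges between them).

Each bag holds 3 vertices, so the decomposition has width 2, which upper-bounds the treewidth. Conversely, {b, d, e} is a clique of size 3, and the vertices of any clique must share a bag in every tree decomposition; so some bag has ≥ 3 vertices and tw(G) ≥ 2. Hence tw(G) = 2 exactly.

Treewidth 2.
Bags: B1 = {b, e, g}  B2 = {b, e, f}  B3 = {a, e, g}  B4 = {c, e, g}  B5 = {b, d, e}
Tree: B1–B2, B1–B3, B3–B4, B2–B5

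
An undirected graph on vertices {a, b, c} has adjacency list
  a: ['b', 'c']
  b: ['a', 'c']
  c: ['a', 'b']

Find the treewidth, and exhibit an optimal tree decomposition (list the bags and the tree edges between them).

Treewidth 2.
Bags: B1 = {a, b, c}
Tree: (single bag)

A single bag containing all 3 vertices is trivially a valid decomposition of width 2. Conversely, {a, b, c} is a clique of size 3, and the vertices of any clique must share a bag in every tree decomposition; so some bag has ≥ 3 vertices and tw(G) ≥ 2. Hence tw(G) = 2 exactly.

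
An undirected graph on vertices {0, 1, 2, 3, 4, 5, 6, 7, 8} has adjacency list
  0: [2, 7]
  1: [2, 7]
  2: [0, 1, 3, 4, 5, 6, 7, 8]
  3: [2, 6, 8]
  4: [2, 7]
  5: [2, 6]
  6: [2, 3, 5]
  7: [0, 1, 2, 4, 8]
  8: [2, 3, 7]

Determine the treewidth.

A width-2 tree decomposition is:
Bags: B1 = {2, 3, 6}  B2 = {2, 3, 8}  B3 = {2, 5, 6}  B4 = {2, 7, 8}  B5 = {1, 2, 7}  B6 = {0, 2, 7}  B7 = {2, 4, 7}
Tree: B1–B2, B1–B3, B2–B4, B4–B5, B4–B6, B6–B7
Each bag holds 3 vertices, so the decomposition has width 2, which upper-bounds the treewidth. Conversely, {2, 3, 8} is a clique of size 3, and the vertices of any clique must share a bag in every tree decomposition; so some bag has ≥ 3 vertices and tw(G) ≥ 2. The upper and lower bounds meet at 2, so that is the treewidth.

2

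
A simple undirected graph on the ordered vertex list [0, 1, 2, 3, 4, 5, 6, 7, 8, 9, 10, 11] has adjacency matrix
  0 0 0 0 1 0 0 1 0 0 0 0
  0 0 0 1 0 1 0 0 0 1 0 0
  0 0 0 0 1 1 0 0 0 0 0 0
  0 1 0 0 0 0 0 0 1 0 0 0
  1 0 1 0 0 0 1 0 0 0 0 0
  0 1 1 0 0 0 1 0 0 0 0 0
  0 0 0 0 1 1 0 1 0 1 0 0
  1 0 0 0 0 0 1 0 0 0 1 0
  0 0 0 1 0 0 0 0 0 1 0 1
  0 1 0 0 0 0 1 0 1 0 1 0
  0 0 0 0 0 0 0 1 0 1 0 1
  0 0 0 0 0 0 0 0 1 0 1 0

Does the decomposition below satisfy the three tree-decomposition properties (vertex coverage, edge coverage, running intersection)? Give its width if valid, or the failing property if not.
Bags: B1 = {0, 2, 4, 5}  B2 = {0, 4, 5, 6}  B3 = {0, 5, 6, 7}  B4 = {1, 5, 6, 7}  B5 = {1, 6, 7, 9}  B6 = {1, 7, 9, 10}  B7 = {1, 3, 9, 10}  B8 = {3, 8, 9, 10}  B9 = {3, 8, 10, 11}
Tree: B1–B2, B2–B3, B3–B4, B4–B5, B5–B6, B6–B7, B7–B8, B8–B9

Yes; width 3.

Every vertex of G appears in some bag (union = {0, 1, 2, 3, 4, 5, 6, 7, 8, 9, 10, 11}); every edge is covered by a bag; and for each vertex v the set of bags containing v is connected in the bag tree. The decomposition is therefore valid. The largest bag has 4 vertices, so the width is 3.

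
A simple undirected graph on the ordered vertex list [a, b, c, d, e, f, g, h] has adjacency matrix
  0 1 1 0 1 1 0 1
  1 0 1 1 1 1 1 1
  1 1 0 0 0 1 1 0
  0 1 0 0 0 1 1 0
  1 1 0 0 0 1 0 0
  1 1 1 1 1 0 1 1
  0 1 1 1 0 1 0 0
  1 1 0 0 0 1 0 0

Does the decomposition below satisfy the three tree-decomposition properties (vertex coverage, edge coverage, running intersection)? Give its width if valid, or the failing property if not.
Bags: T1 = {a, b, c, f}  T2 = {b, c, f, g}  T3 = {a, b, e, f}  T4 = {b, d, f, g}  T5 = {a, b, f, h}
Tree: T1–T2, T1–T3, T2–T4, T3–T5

Every vertex of G appears in some bag (union = {a, b, c, d, e, f, g, h}); every edge is covered by a bag; and for each vertex v the set of bags containing v is connected in the bag tree. The decomposition is therefore valid. The largest bag has 4 vertices, so the width is 3.

Yes; width 3.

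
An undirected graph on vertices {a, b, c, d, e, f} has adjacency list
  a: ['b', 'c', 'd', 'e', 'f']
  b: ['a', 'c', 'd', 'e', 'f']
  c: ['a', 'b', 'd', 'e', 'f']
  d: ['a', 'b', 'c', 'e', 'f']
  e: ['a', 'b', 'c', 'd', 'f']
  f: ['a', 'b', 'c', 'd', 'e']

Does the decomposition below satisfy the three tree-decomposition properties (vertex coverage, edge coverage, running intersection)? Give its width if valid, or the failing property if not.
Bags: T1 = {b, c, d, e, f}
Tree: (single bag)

A tree decomposition must satisfy three properties: every vertex lies in some bag; for every edge, both endpoints lie together in some bag; and for every vertex, the bags containing it form a connected subtree. Here vertex a appears in no bag, so the decomposition is invalid.

No — vertex a appears in no bag.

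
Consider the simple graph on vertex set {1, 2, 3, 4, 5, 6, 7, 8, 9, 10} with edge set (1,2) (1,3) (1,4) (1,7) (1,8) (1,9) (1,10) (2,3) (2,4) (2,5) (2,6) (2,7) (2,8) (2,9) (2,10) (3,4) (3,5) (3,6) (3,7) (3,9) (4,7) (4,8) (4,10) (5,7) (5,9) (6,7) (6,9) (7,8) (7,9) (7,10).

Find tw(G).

4

A width-4 tree decomposition is:
Bags: B1 = {1, 2, 4, 7, 8}  B2 = {1, 2, 3, 4, 7}  B3 = {1, 2, 3, 7, 9}  B4 = {2, 3, 6, 7, 9}  B5 = {2, 3, 5, 7, 9}  B6 = {1, 2, 4, 7, 10}
Tree: B1–B2, B2–B3, B3–B4, B4–B5, B2–B6
The largest bag has 5 vertices, giving width 4; this decomposition certifies tw(G) ≤ 4. Conversely, {1, 2, 3, 7, 9} is a clique of size 5, and the vertices of any clique must share a bag in every tree decomposition; so some bag has ≥ 5 vertices and tw(G) ≥ 4. The upper and lower bounds meet at 4, so that is the treewidth.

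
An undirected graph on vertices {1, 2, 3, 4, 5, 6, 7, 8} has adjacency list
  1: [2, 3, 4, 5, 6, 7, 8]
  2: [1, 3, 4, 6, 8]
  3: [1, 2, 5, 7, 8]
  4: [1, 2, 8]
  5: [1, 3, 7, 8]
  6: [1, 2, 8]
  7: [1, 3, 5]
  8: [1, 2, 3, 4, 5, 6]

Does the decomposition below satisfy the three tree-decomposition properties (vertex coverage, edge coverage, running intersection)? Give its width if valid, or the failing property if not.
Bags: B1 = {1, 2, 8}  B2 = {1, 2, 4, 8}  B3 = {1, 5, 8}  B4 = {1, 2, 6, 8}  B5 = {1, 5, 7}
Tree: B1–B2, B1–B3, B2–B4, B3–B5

A tree decomposition must satisfy three properties: every vertex lies in some bag; for every edge, both endpoints lie together in some bag; and for every vertex, the bags containing it form a connected subtree. Here vertex 3 appears in no bag, so the decomposition is invalid.

No — vertex 3 appears in no bag.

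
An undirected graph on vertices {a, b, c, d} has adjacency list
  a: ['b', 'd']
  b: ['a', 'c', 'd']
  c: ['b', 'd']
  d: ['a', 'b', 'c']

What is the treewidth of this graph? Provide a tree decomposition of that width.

Every bag has size at most 3, so the width is 3 − 1 = 2 and tw(G) ≤ 2. For the lower bound, the 3 vertices {b, c, d} are pairwise adjacent, and any tree decomposition puts a clique entirely inside one bag — forcing width ≥ 2. Therefore the treewidth is 2.

Treewidth 2.
One such decomposition:
Bags: B1 = {b, c, d}  B2 = {a, b, d}
Tree: B1–B2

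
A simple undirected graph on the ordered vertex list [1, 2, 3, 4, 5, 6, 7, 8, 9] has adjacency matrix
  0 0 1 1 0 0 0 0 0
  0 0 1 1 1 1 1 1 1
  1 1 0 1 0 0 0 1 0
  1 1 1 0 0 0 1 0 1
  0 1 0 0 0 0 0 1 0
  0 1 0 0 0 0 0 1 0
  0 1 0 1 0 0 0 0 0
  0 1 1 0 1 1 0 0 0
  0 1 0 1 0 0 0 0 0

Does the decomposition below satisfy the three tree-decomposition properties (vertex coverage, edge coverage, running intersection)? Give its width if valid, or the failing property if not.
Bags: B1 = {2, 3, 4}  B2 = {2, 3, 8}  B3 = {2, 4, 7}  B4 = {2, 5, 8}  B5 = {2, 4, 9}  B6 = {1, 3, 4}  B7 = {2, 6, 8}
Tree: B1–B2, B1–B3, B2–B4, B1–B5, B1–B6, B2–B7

Yes; width 2.

Vertex coverage: the bags together contain {1, 2, 3, 4, 5, 6, 7, 8, 9}, the full vertex set. Edge coverage: each edge of G has both endpoints in at least one bag. Running intersection: for every vertex, the bags containing it form a connected subtree. All three properties hold, so this is a valid tree decomposition of width max|bag| − 1 = 2, and hence tw(G) ≤ 2.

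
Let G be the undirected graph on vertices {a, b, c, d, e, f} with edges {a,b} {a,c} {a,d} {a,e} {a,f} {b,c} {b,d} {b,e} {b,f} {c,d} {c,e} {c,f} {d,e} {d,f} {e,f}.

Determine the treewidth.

5

A width-5 tree decomposition is:
Bags: B1 = {a, b, c, d, e, f}
Tree: (single bag)
A single bag containing all 6 vertices is trivially a valid decomposition of width 5. For the lower bound, the 6 vertices {a, b, c, d, e, f} are pairwise adjacent, and any tree decomposition puts a clique entirely inside one bag — forcing width ≥ 5. Combining the bounds, tw(G) = 5.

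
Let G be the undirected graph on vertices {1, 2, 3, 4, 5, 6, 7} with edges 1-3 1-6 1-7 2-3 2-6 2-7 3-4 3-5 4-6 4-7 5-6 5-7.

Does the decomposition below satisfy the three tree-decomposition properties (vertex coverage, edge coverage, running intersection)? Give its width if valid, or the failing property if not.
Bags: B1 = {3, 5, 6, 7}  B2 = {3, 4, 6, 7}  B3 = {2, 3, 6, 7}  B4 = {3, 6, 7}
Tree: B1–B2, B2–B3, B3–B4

A tree decomposition must satisfy three properties: every vertex lies in some bag; for every edge, both endpoints lie together in some bag; and for every vertex, the bags containing it form a connected subtree. Here vertex 1 appears in no bag, so the decomposition is invalid.

No — vertex 1 appears in no bag.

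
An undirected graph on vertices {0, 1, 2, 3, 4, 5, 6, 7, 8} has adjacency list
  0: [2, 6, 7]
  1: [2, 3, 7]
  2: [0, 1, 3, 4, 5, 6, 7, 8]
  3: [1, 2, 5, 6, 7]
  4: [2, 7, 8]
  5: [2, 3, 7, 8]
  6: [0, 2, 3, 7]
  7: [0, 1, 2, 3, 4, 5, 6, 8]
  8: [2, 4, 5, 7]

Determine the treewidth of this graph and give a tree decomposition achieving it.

The largest bag has 4 vertices, giving width 3; this decomposition certifies tw(G) ≤ 3. For the lower bound, the 4 vertices {0, 2, 6, 7} are pairwise adjacent, and any tree decomposition puts a clique entirely inside one bag — forcing width ≥ 3. Combining the bounds, tw(G) = 3.

Treewidth 3.
One optimal decomposition is:
Bags: B1 = {2, 3, 5, 7}  B2 = {2, 3, 6, 7}  B3 = {2, 5, 7, 8}  B4 = {2, 4, 7, 8}  B5 = {1, 2, 3, 7}  B6 = {0, 2, 6, 7}
Tree: B1–B2, B1–B3, B3–B4, B1–B5, B2–B6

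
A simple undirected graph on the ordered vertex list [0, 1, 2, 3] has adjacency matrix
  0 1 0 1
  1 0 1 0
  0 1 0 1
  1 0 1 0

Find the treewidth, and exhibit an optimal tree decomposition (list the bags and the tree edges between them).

The largest bag has 3 vertices, giving width 2; this decomposition certifies tw(G) ≤ 2. For the lower bound, G contains the cycle 1–2–3–0–1, so G is not a forest; only forests have treewidth ≤ 1, hence tw(G) ≥ 2. Therefore the treewidth is 2.

Treewidth 2.
One optimal decomposition is:
Bags: B1 = {1, 2, 3}  B2 = {0, 1, 3}
Tree: B1–B2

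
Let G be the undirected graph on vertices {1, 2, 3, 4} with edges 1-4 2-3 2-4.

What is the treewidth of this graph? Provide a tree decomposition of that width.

Each bag holds 2 vertices, so the decomposition has width 1, which upper-bounds the treewidth. Since G has at least one edge (e.g. 4–2), it is not an edgeless graph, so tw(G) ≥ 1. Combining the bounds, tw(G) = 1.

Treewidth 1.
Bags: B1 = {2, 4}  B2 = {2, 3}  B3 = {1, 4}
Tree: B1–B2, B1–B3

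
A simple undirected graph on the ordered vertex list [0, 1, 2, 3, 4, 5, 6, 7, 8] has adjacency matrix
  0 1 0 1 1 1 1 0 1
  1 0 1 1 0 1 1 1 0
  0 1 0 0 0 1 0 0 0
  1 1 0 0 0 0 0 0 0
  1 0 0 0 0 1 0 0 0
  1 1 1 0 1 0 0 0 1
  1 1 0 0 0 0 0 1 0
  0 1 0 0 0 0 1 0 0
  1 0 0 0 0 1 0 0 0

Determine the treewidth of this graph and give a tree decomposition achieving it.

Treewidth 2.
One optimal decomposition is:
Bags: B1 = {0, 1, 6}  B2 = {1, 6, 7}  B3 = {0, 1, 5}  B4 = {0, 1, 3}  B5 = {1, 2, 5}  B6 = {0, 4, 5}  B7 = {0, 5, 8}
Tree: B1–B2, B1–B3, B3–B4, B3–B5, B3–B6, B6–B7

Every bag has size at most 3, so the width is 3 − 1 = 2 and tw(G) ≤ 2. For the lower bound, the 3 vertices {0, 5, 8} are pairwise adjacent, and any tree decomposition puts a clique entirely inside one bag — forcing width ≥ 2. Hence tw(G) = 2 exactly.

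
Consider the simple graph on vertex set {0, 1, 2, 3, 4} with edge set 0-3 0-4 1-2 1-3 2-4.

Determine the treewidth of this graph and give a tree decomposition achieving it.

The largest bag has 3 vertices, giving width 2; this decomposition certifies tw(G) ≤ 2. For the lower bound, G contains the cycle 1–3–0–4–2–1, so G is not a forest; only forests have treewidth ≤ 1, hence tw(G) ≥ 2. Therefore the treewidth is 2.

Treewidth 2.
One optimal decomposition is:
Bags: B1 = {0, 1, 3}  B2 = {0, 1, 4}  B3 = {1, 2, 4}
Tree: B1–B2, B2–B3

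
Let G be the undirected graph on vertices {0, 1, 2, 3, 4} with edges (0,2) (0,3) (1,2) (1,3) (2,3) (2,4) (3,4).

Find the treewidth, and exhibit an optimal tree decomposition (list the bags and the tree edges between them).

Every bag has size at most 3, so the width is 3 − 1 = 2 and tw(G) ≤ 2. On the other hand G contains the 3-clique {0, 2, 3}. A clique must lie in a single bag of any decomposition, so no decomposition can have width below 2. Hence tw(G) = 2 exactly.

Treewidth 2.
Bags: B1 = {2, 3, 4}  B2 = {0, 2, 3}  B3 = {1, 2, 3}
Tree: B1–B2, B2–B3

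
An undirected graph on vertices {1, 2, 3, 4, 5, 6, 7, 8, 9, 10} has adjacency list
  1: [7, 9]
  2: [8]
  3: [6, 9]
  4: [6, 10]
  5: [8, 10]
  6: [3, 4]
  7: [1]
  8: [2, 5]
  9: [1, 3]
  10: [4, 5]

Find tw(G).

1

A width-1 tree decomposition is:
Bags: B1 = {1, 7}  B2 = {1, 9}  B3 = {3, 9}  B4 = {3, 6}  B5 = {4, 6}  B6 = {4, 10}  B7 = {5, 10}  B8 = {5, 8}  B9 = {2, 8}
Tree: B1–B2, B2–B3, B3–B4, B4–B5, B5–B6, B6–B7, B7–B8, B8–B9
The largest bag has 2 vertices, giving width 1; this decomposition certifies tw(G) ≤ 1. G has an edge, so its treewidth is at least 1. The upper and lower bounds meet at 1, so that is the treewidth.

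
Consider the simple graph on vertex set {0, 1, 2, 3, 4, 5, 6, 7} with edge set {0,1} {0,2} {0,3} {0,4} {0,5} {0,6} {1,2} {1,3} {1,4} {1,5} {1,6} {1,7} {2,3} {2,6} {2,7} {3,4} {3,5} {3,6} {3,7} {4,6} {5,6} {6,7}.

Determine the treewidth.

A width-4 tree decomposition is:
Bags: B1 = {0, 1, 3, 4, 6}  B2 = {0, 1, 2, 3, 6}  B3 = {1, 2, 3, 6, 7}  B4 = {0, 1, 3, 5, 6}
Tree: B1–B2, B2–B3, B1–B4
The largest bag has 5 vertices, giving width 4; this decomposition certifies tw(G) ≤ 4. For the lower bound, the 5 vertices {0, 1, 2, 3, 6} are pairwise adjacent, and any tree decomposition puts a clique entirely inside one bag — forcing width ≥ 4. Therefore the treewidth is 4.

4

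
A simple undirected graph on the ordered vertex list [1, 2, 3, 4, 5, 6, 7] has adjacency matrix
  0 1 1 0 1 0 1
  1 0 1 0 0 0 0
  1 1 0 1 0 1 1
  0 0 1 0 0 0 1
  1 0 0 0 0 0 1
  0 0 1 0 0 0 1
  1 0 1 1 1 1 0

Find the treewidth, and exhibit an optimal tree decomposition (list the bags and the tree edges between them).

Treewidth 2.
Bags: B1 = {1, 2, 3}  B2 = {1, 3, 7}  B3 = {1, 5, 7}  B4 = {3, 4, 7}  B5 = {3, 6, 7}
Tree: B1–B2, B2–B3, B2–B4, B4–B5

Every bag has size at most 3, so the width is 3 − 1 = 2 and tw(G) ≤ 2. For the lower bound, the 3 vertices {1, 2, 3} are pairwise adjacent, and any tree decomposition puts a clique entirely inside one bag — forcing width ≥ 2. Hence tw(G) = 2 exactly.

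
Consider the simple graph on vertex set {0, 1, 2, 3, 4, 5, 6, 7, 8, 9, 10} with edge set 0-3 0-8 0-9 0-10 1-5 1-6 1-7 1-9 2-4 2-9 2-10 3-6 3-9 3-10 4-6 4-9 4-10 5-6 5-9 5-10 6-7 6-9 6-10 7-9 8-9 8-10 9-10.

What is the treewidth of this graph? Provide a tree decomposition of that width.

Treewidth 3.
One optimal decomposition is:
Bags: B1 = {4, 6, 9, 10}  B2 = {2, 4, 9, 10}  B3 = {3, 6, 9, 10}  B4 = {5, 6, 9, 10}  B5 = {0, 3, 9, 10}  B6 = {1, 5, 6, 9}  B7 = {1, 6, 7, 9}  B8 = {0, 8, 9, 10}
Tree: B1–B2, B1–B3, B3–B4, B3–B5, B4–B6, B6–B7, B5–B8

The largest bag has 4 vertices, giving width 3; this decomposition certifies tw(G) ≤ 3. Conversely, {1, 5, 6, 9} is a clique of size 4, and the vertices of any clique must share a bag in every tree decomposition; so some bag has ≥ 4 vertices and tw(G) ≥ 3. Therefore the treewidth is 3.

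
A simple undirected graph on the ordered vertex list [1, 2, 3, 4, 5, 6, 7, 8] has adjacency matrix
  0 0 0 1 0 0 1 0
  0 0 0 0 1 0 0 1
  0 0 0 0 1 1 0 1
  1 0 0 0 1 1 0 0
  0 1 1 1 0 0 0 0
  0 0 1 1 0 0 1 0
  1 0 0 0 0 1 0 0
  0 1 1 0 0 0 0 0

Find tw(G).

A width-2 tree decomposition is:
Bags: B1 = {2, 3, 8}  B2 = {2, 3, 5}  B3 = {3, 5, 6}  B4 = {4, 5, 6}  B5 = {4, 6, 7}  B6 = {1, 4, 7}
Tree: B1–B2, B2–B3, B3–B4, B4–B5, B5–B6
Each bag holds 3 vertices, so the decomposition has width 2, which upper-bounds the treewidth. The edges 8–2–5–3–8 form a cycle, so G is not a tree and its treewidth is at least 2. Hence tw(G) = 2 exactly.

2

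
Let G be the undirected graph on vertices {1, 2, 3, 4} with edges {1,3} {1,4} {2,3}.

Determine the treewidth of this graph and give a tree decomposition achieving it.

Treewidth 1.
One optimal decomposition is:
Bags: B1 = {1, 4}  B2 = {1, 3}  B3 = {2, 3}
Tree: B1–B2, B2–B3

Each bag holds 2 vertices, so the decomposition has width 1, which upper-bounds the treewidth. Any graph with an edge has treewidth ≥ 1, and G has the edge 4–1. Therefore the treewidth is 1.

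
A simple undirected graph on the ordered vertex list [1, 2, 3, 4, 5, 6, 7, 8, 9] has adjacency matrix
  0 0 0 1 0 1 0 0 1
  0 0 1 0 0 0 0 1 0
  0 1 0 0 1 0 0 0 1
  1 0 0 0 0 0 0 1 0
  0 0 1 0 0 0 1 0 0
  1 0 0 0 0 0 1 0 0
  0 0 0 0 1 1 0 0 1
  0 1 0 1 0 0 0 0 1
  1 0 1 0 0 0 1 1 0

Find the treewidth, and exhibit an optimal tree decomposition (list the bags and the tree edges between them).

Every bag has size at most 4, so the width is 4 − 1 = 3 and tw(G) ≤ 3. For the lower bound: the 4 vertex sets {1,4,6}, {8}, {9}, {2,3,5,7} are disjoint, each induces a connected subgraph, and every pair is joined by at least one edge of G. Contracting each set to a single vertex therefore yields K_{4} as a minor, and since treewidth is minor-monotone, tw(G) ≥ tw(K_{4}) = 3. Combining the bounds, tw(G) = 3.

Treewidth 3.
One such decomposition:
Bags: B1 = {1, 4, 6, 8}  B2 = {1, 6, 8, 9}  B3 = {6, 7, 8, 9}  B4 = {2, 7, 8, 9}  B5 = {2, 3, 7, 9}  B6 = {2, 3, 5, 7}
Tree: B1–B2, B2–B3, B3–B4, B4–B5, B5–B6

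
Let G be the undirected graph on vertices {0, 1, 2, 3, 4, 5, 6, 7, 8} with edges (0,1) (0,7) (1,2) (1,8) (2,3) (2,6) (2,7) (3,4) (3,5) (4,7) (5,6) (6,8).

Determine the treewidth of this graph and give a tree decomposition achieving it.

The largest bag has 4 vertices, giving width 3; this decomposition certifies tw(G) ≤ 3. For the lower bound: the 4 vertex sets {0,1,8}, {6}, {2}, {3,4,5,7} are disjoint, each induces a connected subgraph, and every pair is joined by at least one edge of G. Contracting each set to a single vertex therefore yields K_{4} as a minor, and since treewidth is minor-monotone, tw(G) ≥ tw(K_{4}) = 3. The upper and lower bounds meet at 3, so that is the treewidth.

Treewidth 3.
Bags: B1 = {0, 1, 6, 8}  B2 = {0, 1, 2, 6}  B3 = {0, 2, 6, 7}  B4 = {2, 5, 6, 7}  B5 = {2, 3, 5, 7}  B6 = {3, 4, 5, 7}
Tree: B1–B2, B2–B3, B3–B4, B4–B5, B5–B6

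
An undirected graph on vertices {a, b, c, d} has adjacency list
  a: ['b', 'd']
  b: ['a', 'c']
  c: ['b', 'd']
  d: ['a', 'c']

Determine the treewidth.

A width-2 tree decomposition is:
Bags: B1 = {a, b, c}  B2 = {a, c, d}
Tree: B1–B2
Every bag has size at most 3, so the width is 3 − 1 = 2 and tw(G) ≤ 2. Since a–b–c–d–a is a cycle in G, G is not acyclic. Forests are exactly the graphs of treewidth ≤ 1, so tw(G) ≥ 2. Therefore the treewidth is 2.

2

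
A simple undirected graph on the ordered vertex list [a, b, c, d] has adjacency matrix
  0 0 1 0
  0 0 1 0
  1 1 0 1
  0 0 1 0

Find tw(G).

A width-1 tree decomposition is:
Bags: B1 = {c, d}  B2 = {b, c}  B3 = {a, c}
Tree: B1–B2, B2–B3
Every bag has size at most 2, so the width is 2 − 1 = 1 and tw(G) ≤ 1. Since G has at least one edge (e.g. c–d), it is not an edgeless graph, so tw(G) ≥ 1. The upper and lower bounds meet at 1, so that is the treewidth.

1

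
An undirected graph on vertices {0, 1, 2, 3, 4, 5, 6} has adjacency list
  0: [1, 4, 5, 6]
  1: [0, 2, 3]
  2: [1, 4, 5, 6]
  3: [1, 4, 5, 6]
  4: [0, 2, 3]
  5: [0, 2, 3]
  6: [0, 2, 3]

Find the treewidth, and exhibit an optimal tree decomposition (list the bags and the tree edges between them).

Treewidth 3.
One optimal decomposition is:
Bags: B1 = {0, 2, 3, 5}  B2 = {0, 2, 3, 4}  B3 = {0, 1, 2, 3}  B4 = {0, 2, 3, 6}
Tree: B1–B2, B2–B3, B3–B4

Every bag has size at most 4, so the width is 4 − 1 = 3 and tw(G) ≤ 3. For the lower bound: the 4 vertex sets {2,5}, {3,4}, {0}, {1} are disjoint, each induces a connected subgraph, and every pair is joined by at least one edge of G. Contracting each set to a single vertex therefore yields K_{4} as a minor, and since treewidth is minor-monotone, tw(G) ≥ tw(K_{4}) = 3. Combining the bounds, tw(G) = 3.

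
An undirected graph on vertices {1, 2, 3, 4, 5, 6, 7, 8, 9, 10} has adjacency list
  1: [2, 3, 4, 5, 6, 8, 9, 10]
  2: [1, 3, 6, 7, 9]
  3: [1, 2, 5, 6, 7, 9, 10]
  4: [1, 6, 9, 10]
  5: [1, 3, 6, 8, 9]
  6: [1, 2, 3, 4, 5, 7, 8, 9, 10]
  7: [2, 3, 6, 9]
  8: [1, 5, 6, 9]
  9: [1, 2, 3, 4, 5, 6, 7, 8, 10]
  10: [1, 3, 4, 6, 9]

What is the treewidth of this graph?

4

A width-4 tree decomposition is:
Bags: B1 = {1, 3, 5, 6, 9}  B2 = {1, 5, 6, 8, 9}  B3 = {1, 2, 3, 6, 9}  B4 = {1, 3, 6, 9, 10}  B5 = {1, 4, 6, 9, 10}  B6 = {2, 3, 6, 7, 9}
Tree: B1–B2, B1–B3, B1–B4, B4–B5, B3–B6
The largest bag has 5 vertices, giving width 4; this decomposition certifies tw(G) ≤ 4. For the lower bound, the 5 vertices {1, 5, 6, 8, 9} are pairwise adjacent, and any tree decomposition puts a clique entirely inside one bag — forcing width ≥ 4. Combining the bounds, tw(G) = 4.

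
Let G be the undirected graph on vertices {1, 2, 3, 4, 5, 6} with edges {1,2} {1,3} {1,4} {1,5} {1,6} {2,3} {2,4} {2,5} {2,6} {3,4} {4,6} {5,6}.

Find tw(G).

A width-3 tree decomposition is:
Bags: B1 = {1, 2, 5, 6}  B2 = {1, 2, 4, 6}  B3 = {1, 2, 3, 4}
Tree: B1–B2, B2–B3
The largest bag has 4 vertices, giving width 3; this decomposition certifies tw(G) ≤ 3. Conversely, {1, 2, 3, 4} is a clique of size 4, and the vertices of any clique must share a bag in every tree decomposition; so some bag has ≥ 4 vertices and tw(G) ≥ 3. Combining the bounds, tw(G) = 3.

3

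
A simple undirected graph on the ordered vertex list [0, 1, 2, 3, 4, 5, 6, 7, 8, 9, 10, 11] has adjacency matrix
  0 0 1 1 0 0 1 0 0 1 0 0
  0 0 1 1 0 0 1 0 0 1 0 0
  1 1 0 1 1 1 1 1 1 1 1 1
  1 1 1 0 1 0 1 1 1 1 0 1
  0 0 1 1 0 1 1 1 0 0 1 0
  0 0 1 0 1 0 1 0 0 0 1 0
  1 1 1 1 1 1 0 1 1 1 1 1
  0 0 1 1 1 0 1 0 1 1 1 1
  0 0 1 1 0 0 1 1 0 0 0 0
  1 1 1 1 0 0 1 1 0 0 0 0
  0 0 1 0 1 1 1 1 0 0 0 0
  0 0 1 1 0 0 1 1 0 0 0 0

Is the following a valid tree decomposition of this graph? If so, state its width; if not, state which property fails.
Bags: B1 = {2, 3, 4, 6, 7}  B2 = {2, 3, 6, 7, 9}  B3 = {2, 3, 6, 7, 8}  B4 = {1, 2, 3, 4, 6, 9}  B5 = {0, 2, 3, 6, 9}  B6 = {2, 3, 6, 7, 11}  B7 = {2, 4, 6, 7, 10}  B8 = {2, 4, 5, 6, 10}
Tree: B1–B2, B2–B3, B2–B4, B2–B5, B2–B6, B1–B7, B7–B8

A tree decomposition must satisfy three properties: every vertex lies in some bag; for every edge, both endpoints lie together in some bag; and for every vertex, the bags containing it form a connected subtree. Here bags containing vertex 4 are not connected in the tree, so the decomposition is invalid.

No — bags containing vertex 4 are not connected in the tree.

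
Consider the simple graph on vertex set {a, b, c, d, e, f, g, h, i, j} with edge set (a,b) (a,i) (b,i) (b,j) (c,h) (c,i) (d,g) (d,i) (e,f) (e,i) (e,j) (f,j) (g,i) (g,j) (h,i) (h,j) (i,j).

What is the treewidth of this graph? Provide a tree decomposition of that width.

Treewidth 2.
One such decomposition:
Bags: B1 = {a, b, i}  B2 = {b, i, j}  B3 = {e, i, j}  B4 = {h, i, j}  B5 = {c, h, i}  B6 = {e, f, j}  B7 = {g, i, j}  B8 = {d, g, i}
Tree: B1–B2, B2–B3, B2–B4, B4–B5, B3–B6, B3–B7, B7–B8

The largest bag has 3 vertices, giving width 2; this decomposition certifies tw(G) ≤ 2. Conversely, {e, f, j} is a clique of size 3, and the vertices of any clique must share a bag in every tree decomposition; so some bag has ≥ 3 vertices and tw(G) ≥ 2. Therefore the treewidth is 2.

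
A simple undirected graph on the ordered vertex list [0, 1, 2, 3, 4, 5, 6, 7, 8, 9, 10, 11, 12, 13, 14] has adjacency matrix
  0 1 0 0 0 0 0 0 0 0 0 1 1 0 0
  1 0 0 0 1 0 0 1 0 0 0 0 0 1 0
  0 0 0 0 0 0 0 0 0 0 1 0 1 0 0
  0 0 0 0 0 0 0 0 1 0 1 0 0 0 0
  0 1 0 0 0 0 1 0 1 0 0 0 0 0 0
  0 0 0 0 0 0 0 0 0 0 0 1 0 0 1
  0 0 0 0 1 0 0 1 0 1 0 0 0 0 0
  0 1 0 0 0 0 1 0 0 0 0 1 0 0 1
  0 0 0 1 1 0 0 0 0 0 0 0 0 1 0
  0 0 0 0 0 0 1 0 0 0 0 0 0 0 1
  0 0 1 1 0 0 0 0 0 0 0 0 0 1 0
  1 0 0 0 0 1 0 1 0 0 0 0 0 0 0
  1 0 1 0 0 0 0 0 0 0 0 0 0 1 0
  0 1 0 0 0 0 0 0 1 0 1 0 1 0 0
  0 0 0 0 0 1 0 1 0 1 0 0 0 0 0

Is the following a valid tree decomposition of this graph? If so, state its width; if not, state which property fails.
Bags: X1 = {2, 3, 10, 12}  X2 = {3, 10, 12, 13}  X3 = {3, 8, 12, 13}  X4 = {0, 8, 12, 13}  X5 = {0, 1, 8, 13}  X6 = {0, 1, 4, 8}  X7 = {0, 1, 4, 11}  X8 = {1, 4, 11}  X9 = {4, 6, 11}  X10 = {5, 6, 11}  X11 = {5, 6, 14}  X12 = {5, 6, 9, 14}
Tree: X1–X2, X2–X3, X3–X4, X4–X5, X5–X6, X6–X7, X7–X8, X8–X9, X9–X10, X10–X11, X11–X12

No — vertex 7 appears in no bag.

A tree decomposition must satisfy three properties: every vertex lies in some bag; for every edge, both endpoints lie together in some bag; and for every vertex, the bags containing it form a connected subtree. Here vertex 7 appears in no bag, so the decomposition is invalid.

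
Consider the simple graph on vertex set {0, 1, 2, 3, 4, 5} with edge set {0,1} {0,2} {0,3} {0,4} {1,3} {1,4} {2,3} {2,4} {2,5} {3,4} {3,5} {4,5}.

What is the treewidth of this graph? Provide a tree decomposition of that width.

Every bag has size at most 4, so the width is 4 − 1 = 3 and tw(G) ≤ 3. For the lower bound, the 4 vertices {0, 1, 3, 4} are pairwise adjacent, and any tree decomposition puts a clique entirely inside one bag — forcing width ≥ 3. The upper and lower bounds meet at 3, so that is the treewidth.

Treewidth 3.
Bags: B1 = {0, 2, 3, 4}  B2 = {2, 3, 4, 5}  B3 = {0, 1, 3, 4}
Tree: B1–B2, B1–B3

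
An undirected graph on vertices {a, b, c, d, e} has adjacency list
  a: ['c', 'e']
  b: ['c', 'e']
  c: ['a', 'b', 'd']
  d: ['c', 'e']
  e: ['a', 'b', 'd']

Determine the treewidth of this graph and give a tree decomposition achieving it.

Each bag holds 3 vertices, so the decomposition has width 2, which upper-bounds the treewidth. For the lower bound, G contains the cycle c–d–e–a–c, so G is not a forest; only forests have treewidth ≤ 1, hence tw(G) ≥ 2. The upper and lower bounds meet at 2, so that is the treewidth.

Treewidth 2.
One such decomposition:
Bags: B1 = {c, d, e}  B2 = {a, c, e}  B3 = {b, c, e}
Tree: B1–B2, B2–B3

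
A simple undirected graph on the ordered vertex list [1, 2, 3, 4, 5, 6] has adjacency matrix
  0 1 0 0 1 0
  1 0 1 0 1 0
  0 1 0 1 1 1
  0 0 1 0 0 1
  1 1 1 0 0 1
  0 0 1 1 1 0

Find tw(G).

A width-2 tree decomposition is:
Bags: B1 = {3, 5, 6}  B2 = {2, 3, 5}  B3 = {1, 2, 5}  B4 = {3, 4, 6}
Tree: B1–B2, B2–B3, B1–B4
Each bag holds 3 vertices, so the decomposition has width 2, which upper-bounds the treewidth. On the other hand G contains the 3-clique {1, 2, 5}. A clique must lie in a single bag of any decomposition, so no decomposition can have width below 2. The upper and lower bounds meet at 2, so that is the treewidth.

2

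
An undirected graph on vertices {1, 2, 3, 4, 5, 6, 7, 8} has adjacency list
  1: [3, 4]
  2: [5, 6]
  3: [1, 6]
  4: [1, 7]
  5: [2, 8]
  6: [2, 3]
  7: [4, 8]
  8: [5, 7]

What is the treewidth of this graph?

A width-2 tree decomposition is:
Bags: B1 = {5, 7, 8}  B2 = {4, 5, 7}  B3 = {1, 4, 5}  B4 = {1, 3, 5}  B5 = {3, 5, 6}  B6 = {2, 5, 6}
Tree: B1–B2, B2–B3, B3–B4, B4–B5, B5–B6
Each bag holds 3 vertices, so the decomposition has width 2, which upper-bounds the treewidth. Since 5–8–7–4–1–3–6–2–5 is a cycle in G, G is not acyclic. Forests are exactly the graphs of treewidth ≤ 1, so tw(G) ≥ 2. Therefore the treewidth is 2.

2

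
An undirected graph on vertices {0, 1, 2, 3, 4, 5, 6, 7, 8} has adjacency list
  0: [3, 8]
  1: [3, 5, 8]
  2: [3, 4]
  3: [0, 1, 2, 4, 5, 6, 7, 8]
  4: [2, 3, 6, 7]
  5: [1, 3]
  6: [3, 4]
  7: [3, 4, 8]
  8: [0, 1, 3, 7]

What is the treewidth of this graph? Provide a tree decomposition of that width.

Treewidth 2.
One optimal decomposition is:
Bags: B1 = {3, 4, 7}  B2 = {3, 7, 8}  B3 = {2, 3, 4}  B4 = {1, 3, 8}  B5 = {3, 4, 6}  B6 = {1, 3, 5}  B7 = {0, 3, 8}
Tree: B1–B2, B1–B3, B2–B4, B3–B5, B4–B6, B2–B7

Each bag holds 3 vertices, so the decomposition has width 2, which upper-bounds the treewidth. For the lower bound, the 3 vertices {0, 3, 8} are pairwise adjacent, and any tree decomposition puts a clique entirely inside one bag — forcing width ≥ 2. The upper and lower bounds meet at 2, so that is the treewidth.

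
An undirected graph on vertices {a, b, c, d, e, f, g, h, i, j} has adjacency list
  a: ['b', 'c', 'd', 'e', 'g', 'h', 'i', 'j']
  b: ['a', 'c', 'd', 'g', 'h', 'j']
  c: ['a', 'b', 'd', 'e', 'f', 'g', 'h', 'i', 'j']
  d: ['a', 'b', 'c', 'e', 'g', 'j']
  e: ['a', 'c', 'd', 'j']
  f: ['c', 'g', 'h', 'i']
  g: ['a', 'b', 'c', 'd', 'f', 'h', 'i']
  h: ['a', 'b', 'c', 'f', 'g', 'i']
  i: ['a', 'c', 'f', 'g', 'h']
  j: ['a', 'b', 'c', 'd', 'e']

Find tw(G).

4

A width-4 tree decomposition is:
Bags: B1 = {a, b, c, g, h}  B2 = {a, c, g, h, i}  B3 = {a, b, c, d, g}  B4 = {a, b, c, d, j}  B5 = {c, f, g, h, i}  B6 = {a, c, d, e, j}
Tree: B1–B2, B1–B3, B3–B4, B2–B5, B4–B6
The largest bag has 5 vertices, giving width 4; this decomposition certifies tw(G) ≤ 4. Conversely, {a, b, c, d, g} is a clique of size 5, and the vertices of any clique must share a bag in every tree decomposition; so some bag has ≥ 5 vertices and tw(G) ≥ 4. Combining the bounds, tw(G) = 4.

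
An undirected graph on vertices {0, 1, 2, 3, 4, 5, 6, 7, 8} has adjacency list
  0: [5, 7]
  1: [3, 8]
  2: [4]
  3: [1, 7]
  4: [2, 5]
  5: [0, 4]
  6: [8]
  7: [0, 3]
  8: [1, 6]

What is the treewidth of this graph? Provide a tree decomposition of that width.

Treewidth 1.
One such decomposition:
Bags: B1 = {2, 4}  B2 = {4, 5}  B3 = {0, 5}  B4 = {0, 7}  B5 = {3, 7}  B6 = {1, 3}  B7 = {1, 8}  B8 = {6, 8}
Tree: B1–B2, B2–B3, B3–B4, B4–B5, B5–B6, B6–B7, B7–B8

Every bag has size at most 2, so the width is 2 − 1 = 1 and tw(G) ≤ 1. G has an edge, so its treewidth is at least 1. The upper and lower bounds meet at 1, so that is the treewidth.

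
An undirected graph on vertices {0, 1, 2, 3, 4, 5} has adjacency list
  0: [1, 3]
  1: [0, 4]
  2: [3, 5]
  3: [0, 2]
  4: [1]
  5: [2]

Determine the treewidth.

A width-1 tree decomposition is:
Bags: B1 = {2, 5}  B2 = {2, 3}  B3 = {0, 3}  B4 = {0, 1}  B5 = {1, 4}
Tree: B1–B2, B2–B3, B3–B4, B4–B5
The largest bag has 2 vertices, giving width 1; this decomposition certifies tw(G) ≤ 1. Since G has at least one edge (e.g. 5–2), it is not an edgeless graph, so tw(G) ≥ 1. Hence tw(G) = 1 exactly.

1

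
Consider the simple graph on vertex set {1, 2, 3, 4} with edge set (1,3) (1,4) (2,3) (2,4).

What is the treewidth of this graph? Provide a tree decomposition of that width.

The largest bag has 3 vertices, giving width 2; this decomposition certifies tw(G) ≤ 2. For the lower bound, G contains the cycle 1–3–2–4–1, so G is not a forest; only forests have treewidth ≤ 1, hence tw(G) ≥ 2. Combining the bounds, tw(G) = 2.

Treewidth 2.
One optimal decomposition is:
Bags: B1 = {1, 2, 3}  B2 = {1, 2, 4}
Tree: B1–B2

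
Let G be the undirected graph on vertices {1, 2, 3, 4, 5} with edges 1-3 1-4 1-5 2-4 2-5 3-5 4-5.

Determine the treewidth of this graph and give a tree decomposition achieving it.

Treewidth 2.
One such decomposition:
Bags: B1 = {1, 4, 5}  B2 = {1, 3, 5}  B3 = {2, 4, 5}
Tree: B1–B2, B1–B3

Each bag holds 3 vertices, so the decomposition has width 2, which upper-bounds the treewidth. Conversely, {1, 3, 5} is a clique of size 3, and the vertices of any clique must share a bag in every tree decomposition; so some bag has ≥ 3 vertices and tw(G) ≥ 2. Therefore the treewidth is 2.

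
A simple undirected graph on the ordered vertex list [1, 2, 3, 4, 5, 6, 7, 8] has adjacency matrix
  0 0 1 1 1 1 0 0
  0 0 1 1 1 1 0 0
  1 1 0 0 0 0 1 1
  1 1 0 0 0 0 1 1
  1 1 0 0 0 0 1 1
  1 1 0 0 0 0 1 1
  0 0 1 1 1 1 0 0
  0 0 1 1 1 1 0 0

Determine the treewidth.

A width-4 tree decomposition is:
Bags: B1 = {2, 3, 4, 5, 6}  B2 = {1, 3, 4, 5, 6}  B3 = {3, 4, 5, 6, 7}  B4 = {3, 4, 5, 6, 8}
Tree: B1–B2, B2–B3, B3–B4
The largest bag has 5 vertices, giving width 4; this decomposition certifies tw(G) ≤ 4. For the lower bound: the 5 vertex sets {2,3}, {1,5}, {4,7}, {6}, {8} are disjoint, each induces a connected subgraph, and every pair is joined by at least one edge of G. Contracting each set to a single vertex therefore yields K_{5} as a minor, and since treewidth is minor-monotone, tw(G) ≥ tw(K_{5}) = 4. Combining the bounds, tw(G) = 4.

4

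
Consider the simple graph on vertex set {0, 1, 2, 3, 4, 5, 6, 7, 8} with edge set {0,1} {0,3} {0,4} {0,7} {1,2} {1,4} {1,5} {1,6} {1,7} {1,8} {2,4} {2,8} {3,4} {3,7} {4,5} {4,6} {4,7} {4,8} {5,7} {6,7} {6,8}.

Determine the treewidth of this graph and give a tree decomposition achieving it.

Treewidth 3.
One such decomposition:
Bags: B1 = {1, 4, 6, 8}  B2 = {1, 4, 6, 7}  B3 = {0, 1, 4, 7}  B4 = {0, 3, 4, 7}  B5 = {1, 4, 5, 7}  B6 = {1, 2, 4, 8}
Tree: B1–B2, B2–B3, B3–B4, B3–B5, B1–B6

Each bag holds 4 vertices, so the decomposition has width 3, which upper-bounds the treewidth. Conversely, {1, 2, 4, 8} is a clique of size 4, and the vertices of any clique must share a bag in every tree decomposition; so some bag has ≥ 4 vertices and tw(G) ≥ 3. The upper and lower bounds meet at 3, so that is the treewidth.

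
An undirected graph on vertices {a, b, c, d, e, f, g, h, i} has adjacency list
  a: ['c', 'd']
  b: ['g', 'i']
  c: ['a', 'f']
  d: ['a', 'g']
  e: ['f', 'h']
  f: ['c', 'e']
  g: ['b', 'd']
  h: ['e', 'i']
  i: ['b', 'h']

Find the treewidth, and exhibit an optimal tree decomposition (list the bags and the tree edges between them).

The largest bag has 3 vertices, giving width 2; this decomposition certifies tw(G) ≤ 2. The edges b–g–d–a–c–f–e–h–i–b form a cycle, so G is not a tree and its treewidth is at least 2. Hence tw(G) = 2 exactly.

Treewidth 2.
One optimal decomposition is:
Bags: B1 = {b, d, g}  B2 = {a, b, d}  B3 = {a, b, c}  B4 = {b, c, f}  B5 = {b, e, f}  B6 = {b, e, h}  B7 = {b, h, i}
Tree: B1–B2, B2–B3, B3–B4, B4–B5, B5–B6, B6–B7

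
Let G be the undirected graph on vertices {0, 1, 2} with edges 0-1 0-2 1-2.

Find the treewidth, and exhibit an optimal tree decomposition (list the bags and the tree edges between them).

Treewidth 2.
One optimal decomposition is:
Bags: B1 = {0, 1, 2}
Tree: (single bag)

A single bag containing all 3 vertices is trivially a valid decomposition of width 2. Conversely, {0, 1, 2} is a clique of size 3, and the vertices of any clique must share a bag in every tree decomposition; so some bag has ≥ 3 vertices and tw(G) ≥ 2. Therefore the treewidth is 2.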